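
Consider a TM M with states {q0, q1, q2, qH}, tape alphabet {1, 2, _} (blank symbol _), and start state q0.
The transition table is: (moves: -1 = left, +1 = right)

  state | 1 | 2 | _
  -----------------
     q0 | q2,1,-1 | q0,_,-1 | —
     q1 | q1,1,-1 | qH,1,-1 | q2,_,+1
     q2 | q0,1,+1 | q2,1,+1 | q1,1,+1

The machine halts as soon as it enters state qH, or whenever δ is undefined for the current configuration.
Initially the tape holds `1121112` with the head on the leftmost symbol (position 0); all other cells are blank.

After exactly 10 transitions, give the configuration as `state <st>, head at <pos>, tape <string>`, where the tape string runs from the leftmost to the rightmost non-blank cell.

q0 | __[1]121112   read 1 → write 1, move -1, go to q2
q2 | _[_]1121112   read _ → write 1, move +1, go to q1
q1 | _1[1]121112   read 1 → write 1, move -1, go to q1
q1 | _[1]1121112   read 1 → write 1, move -1, go to q1
q1 | [_]11121112   read _ → write _, move +1, go to q2
q2 | _[1]1121112   read 1 → write 1, move +1, go to q0
q0 | _1[1]121112   read 1 → write 1, move -1, go to q2
q2 | _[1]1121112   read 1 → write 1, move +1, go to q0
q0 | _1[1]121112   read 1 → write 1, move -1, go to q2
q2 | _[1]1121112   read 1 → write 1, move +1, go to q0
q0 | _1[1]121112
After 10 steps: state q0, head at 0, tape 11121112.

state q0, head at 0, tape 11121112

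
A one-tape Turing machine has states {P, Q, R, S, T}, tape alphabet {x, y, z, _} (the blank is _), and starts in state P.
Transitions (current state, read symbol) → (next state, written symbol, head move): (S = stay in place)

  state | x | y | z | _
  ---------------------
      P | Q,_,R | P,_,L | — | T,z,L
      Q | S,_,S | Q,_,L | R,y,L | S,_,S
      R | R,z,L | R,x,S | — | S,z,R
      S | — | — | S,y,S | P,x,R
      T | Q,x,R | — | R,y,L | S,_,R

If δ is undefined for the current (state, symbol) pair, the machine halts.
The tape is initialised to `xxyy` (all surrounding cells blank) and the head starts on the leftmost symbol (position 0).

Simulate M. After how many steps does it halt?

state=P head=0 tape=[x]xyy_   (P,x)→(Q,_,R)
state=Q head=1 tape=_[x]yy_   (Q,x)→(S,_,S)
state=S head=1 tape=_[_]yy_   (S,_)→(P,x,R)
state=P head=2 tape=_x[y]y_   (P,y)→(P,_,L)
state=P head=1 tape=_[x]_y_   (P,x)→(Q,_,R)
state=Q head=2 tape=__[_]y_   (Q,_)→(S,_,S)
state=S head=2 tape=__[_]y_   (S,_)→(P,x,R)
state=P head=3 tape=__x[y]_   (P,y)→(P,_,L)
state=P head=2 tape=__[x]__   (P,x)→(Q,_,R)
state=Q head=3 tape=___[_]_   (Q,_)→(S,_,S)
state=S head=3 tape=___[_]_   (S,_)→(P,x,R)
state=P head=4 tape=___x[_]   (P,_)→(T,z,L)
state=T head=3 tape=___[x]z   (T,x)→(Q,x,R)
state=Q head=4 tape=___x[z]   (Q,z)→(R,y,L)
state=R head=3 tape=___[x]y   (R,x)→(R,z,L)
state=R head=2 tape=__[_]zy   (R,_)→(S,z,R)
state=S head=3 tape=__z[z]y   (S,z)→(S,y,S)
state=S head=3 tape=__z[y]y
M halts after 17 transitions.

17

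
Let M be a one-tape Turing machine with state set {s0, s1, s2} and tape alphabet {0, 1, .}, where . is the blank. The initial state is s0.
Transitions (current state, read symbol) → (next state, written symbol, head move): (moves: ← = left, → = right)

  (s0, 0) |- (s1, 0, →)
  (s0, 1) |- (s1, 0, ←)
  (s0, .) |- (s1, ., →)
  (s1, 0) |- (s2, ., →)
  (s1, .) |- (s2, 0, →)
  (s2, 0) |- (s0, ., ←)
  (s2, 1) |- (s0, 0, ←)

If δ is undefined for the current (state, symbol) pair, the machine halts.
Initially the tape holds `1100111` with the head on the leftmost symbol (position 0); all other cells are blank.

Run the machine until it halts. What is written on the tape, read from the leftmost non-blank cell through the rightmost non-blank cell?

state=s0 head=0 tape=.[1]100111.   (s0,1)→(s1,0,←)
state=s1 head=-1 tape=[.]0100111.   (s1,.)→(s2,0,→)
state=s2 head=0 tape=0[0]100111.   (s2,0)→(s0,.,←)
state=s0 head=-1 tape=[0].100111.   (s0,0)→(s1,0,→)
state=s1 head=0 tape=0[.]100111.   (s1,.)→(s2,0,→)
state=s2 head=1 tape=00[1]00111.   (s2,1)→(s0,0,←)
state=s0 head=0 tape=0[0]000111.   (s0,0)→(s1,0,→)
state=s1 head=1 tape=00[0]00111.   (s1,0)→(s2,.,→)
state=s2 head=2 tape=00.[0]0111.   (s2,0)→(s0,.,←)
state=s0 head=1 tape=00[.].0111.   (s0,.)→(s1,.,→)
state=s1 head=2 tape=00.[.]0111.   (s1,.)→(s2,0,→)
state=s2 head=3 tape=00.0[0]111.   (s2,0)→(s0,.,←)
state=s0 head=2 tape=00.[0].111.   (s0,0)→(s1,0,→)
state=s1 head=3 tape=00.0[.]111.   (s1,.)→(s2,0,→)
state=s2 head=4 tape=00.00[1]11.   (s2,1)→(s0,0,←)
state=s0 head=3 tape=00.0[0]011.   (s0,0)→(s1,0,→)
state=s1 head=4 tape=00.00[0]11.   (s1,0)→(s2,.,→)
state=s2 head=5 tape=00.00.[1]1.   (s2,1)→(s0,0,←)
state=s0 head=4 tape=00.00[.]01.   (s0,.)→(s1,.,→)
state=s1 head=5 tape=00.00.[0]1.   (s1,0)→(s2,.,→)
state=s2 head=6 tape=00.00..[1].   (s2,1)→(s0,0,←)
state=s0 head=5 tape=00.00.[.]0.   (s0,.)→(s1,.,→)
state=s1 head=6 tape=00.00..[0].   (s1,0)→(s2,.,→)
state=s2 head=7 tape=00.00...[.]
The non-blank tape span at halt is 00.00.

00.00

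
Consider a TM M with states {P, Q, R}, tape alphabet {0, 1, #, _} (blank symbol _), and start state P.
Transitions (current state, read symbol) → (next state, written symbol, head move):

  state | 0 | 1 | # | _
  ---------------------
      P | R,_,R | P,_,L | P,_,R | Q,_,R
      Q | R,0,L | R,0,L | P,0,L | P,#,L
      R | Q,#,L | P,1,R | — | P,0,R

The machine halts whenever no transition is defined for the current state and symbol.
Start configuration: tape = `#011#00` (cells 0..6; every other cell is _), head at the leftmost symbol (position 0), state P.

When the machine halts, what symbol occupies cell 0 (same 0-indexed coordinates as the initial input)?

_

P | [#]011#00   read # → write _, move R, go to P
P | _[0]11#00   read 0 → write _, move R, go to R
R | __[1]1#00   read 1 → write 1, move R, go to P
P | __1[1]#00   read 1 → write _, move L, go to P
P | __[1]_#00   read 1 → write _, move L, go to P
P | _[_]__#00   read _ → write _, move R, go to Q
Q | __[_]_#00   read _ → write #, move L, go to P
P | _[_]#_#00   read _ → write _, move R, go to Q
Q | __[#]_#00   read # → write 0, move L, go to P
P | _[_]0_#00   read _ → write _, move R, go to Q
Q | __[0]_#00   read 0 → write 0, move L, go to R
R | _[_]0_#00   read _ → write 0, move R, go to P
P | _0[0]_#00   read 0 → write _, move R, go to R
R | _0_[_]#00   read _ → write 0, move R, go to P
P | _0_0[#]00   read # → write _, move R, go to P
P | _0_0_[0]0   read 0 → write _, move R, go to R
R | _0_0__[0]   read 0 → write #, move L, go to Q
Q | _0_0_[_]#   read _ → write #, move L, go to P
P | _0_0[_]##   read _ → write _, move R, go to Q
Q | _0_0_[#]#   read # → write 0, move L, go to P
P | _0_0[_]0#   read _ → write _, move R, go to Q
Q | _0_0_[0]#   read 0 → write 0, move L, go to R
R | _0_0[_]0#   read _ → write 0, move R, go to P
P | _0_00[0]#   read 0 → write _, move R, go to R
R | _0_00_[#]
Cell 0 holds _ when M halts.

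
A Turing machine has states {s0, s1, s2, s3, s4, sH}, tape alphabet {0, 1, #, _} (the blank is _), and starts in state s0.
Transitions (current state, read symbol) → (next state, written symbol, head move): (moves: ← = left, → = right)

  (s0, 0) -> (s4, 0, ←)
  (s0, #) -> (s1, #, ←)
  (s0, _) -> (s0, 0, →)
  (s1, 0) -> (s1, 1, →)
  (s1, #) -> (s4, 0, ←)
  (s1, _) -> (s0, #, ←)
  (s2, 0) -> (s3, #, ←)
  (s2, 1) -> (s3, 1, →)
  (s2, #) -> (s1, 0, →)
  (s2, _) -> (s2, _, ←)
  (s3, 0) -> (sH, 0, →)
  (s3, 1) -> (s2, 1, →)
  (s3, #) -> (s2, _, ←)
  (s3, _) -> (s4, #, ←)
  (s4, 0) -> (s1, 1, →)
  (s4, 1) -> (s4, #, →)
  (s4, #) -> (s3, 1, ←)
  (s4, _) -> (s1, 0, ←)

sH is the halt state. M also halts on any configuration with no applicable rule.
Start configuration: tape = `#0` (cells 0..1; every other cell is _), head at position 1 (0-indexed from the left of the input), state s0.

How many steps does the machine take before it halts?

15

state=s0 head=1 tape=____#[0]   (s0,0)→(s4,0,←)
state=s4 head=0 tape=____[#]0   (s4,#)→(s3,1,←)
state=s3 head=-1 tape=___[_]10   (s3,_)→(s4,#,←)
state=s4 head=-2 tape=__[_]#10   (s4,_)→(s1,0,←)
state=s1 head=-3 tape=_[_]0#10   (s1,_)→(s0,#,←)
state=s0 head=-4 tape=[_]#0#10   (s0,_)→(s0,0,→)
state=s0 head=-3 tape=0[#]0#10   (s0,#)→(s1,#,←)
state=s1 head=-4 tape=[0]#0#10   (s1,0)→(s1,1,→)
state=s1 head=-3 tape=1[#]0#10   (s1,#)→(s4,0,←)
state=s4 head=-4 tape=[1]00#10   (s4,1)→(s4,#,→)
state=s4 head=-3 tape=#[0]0#10   (s4,0)→(s1,1,→)
state=s1 head=-2 tape=#1[0]#10   (s1,0)→(s1,1,→)
state=s1 head=-1 tape=#11[#]10   (s1,#)→(s4,0,←)
state=s4 head=-2 tape=#1[1]010   (s4,1)→(s4,#,→)
state=s4 head=-1 tape=#1#[0]10   (s4,0)→(s1,1,→)
state=s1 head=0 tape=#1#1[1]0
M halts after 15 transitions.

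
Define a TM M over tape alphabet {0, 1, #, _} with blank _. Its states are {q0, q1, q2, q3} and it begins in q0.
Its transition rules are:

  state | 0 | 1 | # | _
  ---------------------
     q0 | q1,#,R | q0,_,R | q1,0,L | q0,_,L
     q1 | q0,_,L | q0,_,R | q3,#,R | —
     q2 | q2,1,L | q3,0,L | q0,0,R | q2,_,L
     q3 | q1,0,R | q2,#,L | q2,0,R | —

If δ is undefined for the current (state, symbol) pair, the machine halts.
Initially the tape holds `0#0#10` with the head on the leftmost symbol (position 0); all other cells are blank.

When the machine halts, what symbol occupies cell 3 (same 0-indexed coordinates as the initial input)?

q0 | [0]#0#10   read 0 → write #, move R, go to q1
q1 | #[#]0#10   read # → write #, move R, go to q3
q3 | ##[0]#10   read 0 → write 0, move R, go to q1
q1 | ##0[#]10   read # → write #, move R, go to q3
q3 | ##0#[1]0   read 1 → write #, move L, go to q2
q2 | ##0[#]#0   read # → write 0, move R, go to q0
q0 | ##00[#]0   read # → write 0, move L, go to q1
q1 | ##0[0]00   read 0 → write _, move L, go to q0
q0 | ##[0]_00   read 0 → write #, move R, go to q1
q1 | ###[_]00
Cell 3 holds _ when M halts.

_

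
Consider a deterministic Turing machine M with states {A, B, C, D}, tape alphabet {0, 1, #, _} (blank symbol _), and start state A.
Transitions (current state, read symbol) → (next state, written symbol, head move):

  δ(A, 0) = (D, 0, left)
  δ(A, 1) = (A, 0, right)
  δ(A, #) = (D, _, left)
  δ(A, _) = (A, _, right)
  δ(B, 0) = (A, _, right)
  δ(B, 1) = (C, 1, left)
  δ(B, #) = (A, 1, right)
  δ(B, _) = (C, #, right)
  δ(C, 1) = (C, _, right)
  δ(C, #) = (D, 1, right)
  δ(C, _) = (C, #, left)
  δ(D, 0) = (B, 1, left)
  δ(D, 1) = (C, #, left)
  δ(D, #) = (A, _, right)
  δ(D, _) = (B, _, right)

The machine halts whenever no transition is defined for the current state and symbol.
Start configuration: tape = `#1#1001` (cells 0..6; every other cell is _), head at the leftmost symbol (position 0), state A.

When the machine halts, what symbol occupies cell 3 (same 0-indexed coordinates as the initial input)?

_

A | _[#]1#1001   read # → write _, move left, go to D
D | [_]_1#1001   read _ → write _, move right, go to B
B | _[_]1#1001   read _ → write #, move right, go to C
C | _#[1]#1001   read 1 → write _, move right, go to C
C | _#_[#]1001   read # → write 1, move right, go to D
D | _#_1[1]001   read 1 → write #, move left, go to C
C | _#_[1]#001   read 1 → write _, move right, go to C
C | _#__[#]001   read # → write 1, move right, go to D
D | _#__1[0]01   read 0 → write 1, move left, go to B
B | _#__[1]101   read 1 → write 1, move left, go to C
C | _#_[_]1101   read _ → write #, move left, go to C
C | _#[_]#1101   read _ → write #, move left, go to C
C | _[#]##1101   read # → write 1, move right, go to D
D | _1[#]#1101   read # → write _, move right, go to A
A | _1_[#]1101   read # → write _, move left, go to D
D | _1[_]_1101   read _ → write _, move right, go to B
B | _1_[_]1101   read _ → write #, move right, go to C
C | _1_#[1]101   read 1 → write _, move right, go to C
C | _1_#_[1]01   read 1 → write _, move right, go to C
C | _1_#__[0]1
Cell 3 holds _ when M halts.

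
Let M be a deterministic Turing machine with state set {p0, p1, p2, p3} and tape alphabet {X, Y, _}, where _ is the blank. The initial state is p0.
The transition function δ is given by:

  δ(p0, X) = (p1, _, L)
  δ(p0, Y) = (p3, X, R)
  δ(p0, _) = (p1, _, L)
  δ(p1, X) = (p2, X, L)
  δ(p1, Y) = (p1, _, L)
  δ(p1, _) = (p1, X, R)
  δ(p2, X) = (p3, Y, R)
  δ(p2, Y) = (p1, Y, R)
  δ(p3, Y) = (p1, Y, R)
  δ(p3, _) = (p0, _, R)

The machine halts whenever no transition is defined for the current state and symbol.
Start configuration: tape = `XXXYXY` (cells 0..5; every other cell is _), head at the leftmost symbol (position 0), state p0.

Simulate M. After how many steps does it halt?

state=p0 head=0 tape=_[X]XXYXY   (p0,X)→(p1,_,L)
state=p1 head=-1 tape=[_]_XXYXY   (p1,_)→(p1,X,R)
state=p1 head=0 tape=X[_]XXYXY   (p1,_)→(p1,X,R)
state=p1 head=1 tape=XX[X]XYXY   (p1,X)→(p2,X,L)
state=p2 head=0 tape=X[X]XXYXY   (p2,X)→(p3,Y,R)
state=p3 head=1 tape=XY[X]XYXY
M halts after 5 transitions.

5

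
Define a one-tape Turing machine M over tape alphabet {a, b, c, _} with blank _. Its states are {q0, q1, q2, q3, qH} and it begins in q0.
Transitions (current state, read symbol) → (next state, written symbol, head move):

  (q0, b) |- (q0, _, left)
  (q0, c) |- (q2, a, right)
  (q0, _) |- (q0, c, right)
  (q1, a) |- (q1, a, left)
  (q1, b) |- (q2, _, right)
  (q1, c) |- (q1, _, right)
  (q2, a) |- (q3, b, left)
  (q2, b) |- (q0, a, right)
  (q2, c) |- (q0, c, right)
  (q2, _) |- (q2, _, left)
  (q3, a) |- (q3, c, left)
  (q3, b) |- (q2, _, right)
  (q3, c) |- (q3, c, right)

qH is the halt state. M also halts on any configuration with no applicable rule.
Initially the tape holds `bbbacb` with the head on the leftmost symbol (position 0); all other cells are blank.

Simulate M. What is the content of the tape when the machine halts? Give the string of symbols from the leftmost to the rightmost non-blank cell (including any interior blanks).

state=q0 head=0 tape=_[b]bbacb   (q0,b)→(q0,_,left)
state=q0 head=-1 tape=[_]_bbacb   (q0,_)→(q0,c,right)
state=q0 head=0 tape=c[_]bbacb   (q0,_)→(q0,c,right)
state=q0 head=1 tape=cc[b]bacb   (q0,b)→(q0,_,left)
state=q0 head=0 tape=c[c]_bacb   (q0,c)→(q2,a,right)
state=q2 head=1 tape=ca[_]bacb   (q2,_)→(q2,_,left)
state=q2 head=0 tape=c[a]_bacb   (q2,a)→(q3,b,left)
state=q3 head=-1 tape=[c]b_bacb   (q3,c)→(q3,c,right)
state=q3 head=0 tape=c[b]_bacb   (q3,b)→(q2,_,right)
state=q2 head=1 tape=c_[_]bacb   (q2,_)→(q2,_,left)
state=q2 head=0 tape=c[_]_bacb   (q2,_)→(q2,_,left)
state=q2 head=-1 tape=[c]__bacb   (q2,c)→(q0,c,right)
state=q0 head=0 tape=c[_]_bacb   (q0,_)→(q0,c,right)
state=q0 head=1 tape=cc[_]bacb   (q0,_)→(q0,c,right)
state=q0 head=2 tape=ccc[b]acb   (q0,b)→(q0,_,left)
state=q0 head=1 tape=cc[c]_acb   (q0,c)→(q2,a,right)
state=q2 head=2 tape=cca[_]acb   (q2,_)→(q2,_,left)
state=q2 head=1 tape=cc[a]_acb   (q2,a)→(q3,b,left)
state=q3 head=0 tape=c[c]b_acb   (q3,c)→(q3,c,right)
state=q3 head=1 tape=cc[b]_acb   (q3,b)→(q2,_,right)
state=q2 head=2 tape=cc_[_]acb   (q2,_)→(q2,_,left)
state=q2 head=1 tape=cc[_]_acb   (q2,_)→(q2,_,left)
state=q2 head=0 tape=c[c]__acb   (q2,c)→(q0,c,right)
state=q0 head=1 tape=cc[_]_acb   (q0,_)→(q0,c,right)
state=q0 head=2 tape=ccc[_]acb   (q0,_)→(q0,c,right)
state=q0 head=3 tape=cccc[a]cb
The non-blank tape span at halt is ccccacb.

ccccacb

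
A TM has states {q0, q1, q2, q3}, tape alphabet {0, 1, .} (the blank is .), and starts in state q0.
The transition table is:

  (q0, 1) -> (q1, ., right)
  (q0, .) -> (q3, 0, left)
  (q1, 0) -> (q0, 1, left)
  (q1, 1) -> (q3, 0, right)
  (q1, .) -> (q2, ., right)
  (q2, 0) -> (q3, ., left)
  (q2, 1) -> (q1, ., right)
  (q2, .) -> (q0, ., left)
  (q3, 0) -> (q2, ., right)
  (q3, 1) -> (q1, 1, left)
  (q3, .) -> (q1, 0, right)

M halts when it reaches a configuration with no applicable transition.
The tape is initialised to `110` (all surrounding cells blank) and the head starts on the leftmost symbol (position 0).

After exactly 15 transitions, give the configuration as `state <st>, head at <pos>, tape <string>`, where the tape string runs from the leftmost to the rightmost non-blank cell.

state q2, head at 3, tape 0

q0 | [1]10.   read 1 → write ., move right, go to q1
q1 | .[1]0.   read 1 → write 0, move right, go to q3
q3 | .0[0].   read 0 → write ., move right, go to q2
q2 | .0.[.]   read . → write ., move left, go to q0
q0 | .0[.].   read . → write 0, move left, go to q3
q3 | .[0]0.   read 0 → write ., move right, go to q2
q2 | ..[0].   read 0 → write ., move left, go to q3
q3 | .[.]..   read . → write 0, move right, go to q1
q1 | .0[.].   read . → write ., move right, go to q2
q2 | .0.[.]   read . → write ., move left, go to q0
q0 | .0[.].   read . → write 0, move left, go to q3
q3 | .[0]0.   read 0 → write ., move right, go to q2
q2 | ..[0].   read 0 → write ., move left, go to q3
q3 | .[.]..   read . → write 0, move right, go to q1
q1 | .0[.].   read . → write ., move right, go to q2
q2 | .0.[.]
After 15 steps: state q2, head at 3, tape 0.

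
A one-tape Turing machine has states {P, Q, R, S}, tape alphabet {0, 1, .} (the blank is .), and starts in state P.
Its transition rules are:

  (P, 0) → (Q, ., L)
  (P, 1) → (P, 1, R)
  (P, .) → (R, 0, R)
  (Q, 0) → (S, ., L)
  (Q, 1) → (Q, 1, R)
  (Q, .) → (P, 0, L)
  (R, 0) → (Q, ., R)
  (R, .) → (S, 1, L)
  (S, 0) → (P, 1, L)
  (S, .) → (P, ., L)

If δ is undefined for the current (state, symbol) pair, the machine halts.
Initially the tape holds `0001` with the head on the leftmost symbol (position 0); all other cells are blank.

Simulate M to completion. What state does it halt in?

P | .....[0]001   read 0 → write ., move L, go to Q
Q | ....[.].001   read . → write 0, move L, go to P
P | ...[.]0.001   read . → write 0, move R, go to R
R | ...0[0].001   read 0 → write ., move R, go to Q
Q | ...0.[.]001   read . → write 0, move L, go to P
P | ...0[.]0001   read . → write 0, move R, go to R
R | ...00[0]001   read 0 → write ., move R, go to Q
Q | ...00.[0]01   read 0 → write ., move L, go to S
S | ...00[.].01   read . → write ., move L, go to P
P | ...0[0]..01   read 0 → write ., move L, go to Q
Q | ...[0]...01   read 0 → write ., move L, go to S
S | ..[.]....01   read . → write ., move L, go to P
P | .[.].....01   read . → write 0, move R, go to R
R | .0[.]....01   read . → write 1, move L, go to S
S | .[0]1....01   read 0 → write 1, move L, go to P
P | [.]11....01   read . → write 0, move R, go to R
R | 0[1]1....01
No transition is defined for (R, 1); M halts in state R.

R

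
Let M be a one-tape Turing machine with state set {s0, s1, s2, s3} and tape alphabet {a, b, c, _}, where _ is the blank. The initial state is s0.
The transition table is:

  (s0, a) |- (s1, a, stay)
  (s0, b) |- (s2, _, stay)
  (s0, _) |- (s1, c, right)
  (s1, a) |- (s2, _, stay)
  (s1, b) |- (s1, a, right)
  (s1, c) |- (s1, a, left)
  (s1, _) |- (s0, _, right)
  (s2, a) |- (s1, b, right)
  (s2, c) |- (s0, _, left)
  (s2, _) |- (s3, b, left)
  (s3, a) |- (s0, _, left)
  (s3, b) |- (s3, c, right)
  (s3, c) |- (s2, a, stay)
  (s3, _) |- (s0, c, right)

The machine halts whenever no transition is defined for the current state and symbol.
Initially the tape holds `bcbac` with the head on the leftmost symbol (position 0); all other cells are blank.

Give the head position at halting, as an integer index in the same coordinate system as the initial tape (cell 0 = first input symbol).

0

state=s0 head=0 tape=_[b]cbac   (s0,b)→(s2,_,stay)
state=s2 head=0 tape=_[_]cbac   (s2,_)→(s3,b,left)
state=s3 head=-1 tape=[_]bcbac   (s3,_)→(s0,c,right)
state=s0 head=0 tape=c[b]cbac   (s0,b)→(s2,_,stay)
state=s2 head=0 tape=c[_]cbac   (s2,_)→(s3,b,left)
state=s3 head=-1 tape=[c]bcbac   (s3,c)→(s2,a,stay)
state=s2 head=-1 tape=[a]bcbac   (s2,a)→(s1,b,right)
state=s1 head=0 tape=b[b]cbac   (s1,b)→(s1,a,right)
state=s1 head=1 tape=ba[c]bac   (s1,c)→(s1,a,left)
state=s1 head=0 tape=b[a]abac   (s1,a)→(s2,_,stay)
state=s2 head=0 tape=b[_]abac   (s2,_)→(s3,b,left)
state=s3 head=-1 tape=[b]babac   (s3,b)→(s3,c,right)
state=s3 head=0 tape=c[b]abac   (s3,b)→(s3,c,right)
state=s3 head=1 tape=cc[a]bac   (s3,a)→(s0,_,left)
state=s0 head=0 tape=c[c]_bac
At halt the head is at cell 0.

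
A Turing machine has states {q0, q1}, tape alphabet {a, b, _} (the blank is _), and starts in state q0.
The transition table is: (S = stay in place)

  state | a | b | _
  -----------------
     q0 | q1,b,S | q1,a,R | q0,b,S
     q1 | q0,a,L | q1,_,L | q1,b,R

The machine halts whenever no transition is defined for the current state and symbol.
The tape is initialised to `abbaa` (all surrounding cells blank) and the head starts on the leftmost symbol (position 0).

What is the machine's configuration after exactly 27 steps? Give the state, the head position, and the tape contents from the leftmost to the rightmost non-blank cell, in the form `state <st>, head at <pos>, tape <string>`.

state=q0 head=0 tape=___[a]bbaa   (q0,a)→(q1,b,S)
state=q1 head=0 tape=___[b]bbaa   (q1,b)→(q1,_,L)
state=q1 head=-1 tape=__[_]_bbaa   (q1,_)→(q1,b,R)
state=q1 head=0 tape=__b[_]bbaa   (q1,_)→(q1,b,R)
state=q1 head=1 tape=__bb[b]baa   (q1,b)→(q1,_,L)
state=q1 head=0 tape=__b[b]_baa   (q1,b)→(q1,_,L)
state=q1 head=-1 tape=__[b]__baa   (q1,b)→(q1,_,L)
state=q1 head=-2 tape=_[_]___baa   (q1,_)→(q1,b,R)
state=q1 head=-1 tape=_b[_]__baa   (q1,_)→(q1,b,R)
state=q1 head=0 tape=_bb[_]_baa   (q1,_)→(q1,b,R)
state=q1 head=1 tape=_bbb[_]baa   (q1,_)→(q1,b,R)
state=q1 head=2 tape=_bbbb[b]aa   (q1,b)→(q1,_,L)
state=q1 head=1 tape=_bbb[b]_aa   (q1,b)→(q1,_,L)
state=q1 head=0 tape=_bb[b]__aa   (q1,b)→(q1,_,L)
state=q1 head=-1 tape=_b[b]___aa   (q1,b)→(q1,_,L)
state=q1 head=-2 tape=_[b]____aa   (q1,b)→(q1,_,L)
state=q1 head=-3 tape=[_]_____aa   (q1,_)→(q1,b,R)
state=q1 head=-2 tape=b[_]____aa   (q1,_)→(q1,b,R)
state=q1 head=-1 tape=bb[_]___aa   (q1,_)→(q1,b,R)
state=q1 head=0 tape=bbb[_]__aa   (q1,_)→(q1,b,R)
state=q1 head=1 tape=bbbb[_]_aa   (q1,_)→(q1,b,R)
state=q1 head=2 tape=bbbbb[_]aa   (q1,_)→(q1,b,R)
state=q1 head=3 tape=bbbbbb[a]a   (q1,a)→(q0,a,L)
state=q0 head=2 tape=bbbbb[b]aa   (q0,b)→(q1,a,R)
state=q1 head=3 tape=bbbbba[a]a   (q1,a)→(q0,a,L)
state=q0 head=2 tape=bbbbb[a]aa   (q0,a)→(q1,b,S)
state=q1 head=2 tape=bbbbb[b]aa   (q1,b)→(q1,_,L)
state=q1 head=1 tape=bbbb[b]_aa
After 27 steps: state q1, head at 1, tape bbbbb_aa.

state q1, head at 1, tape bbbbb_aa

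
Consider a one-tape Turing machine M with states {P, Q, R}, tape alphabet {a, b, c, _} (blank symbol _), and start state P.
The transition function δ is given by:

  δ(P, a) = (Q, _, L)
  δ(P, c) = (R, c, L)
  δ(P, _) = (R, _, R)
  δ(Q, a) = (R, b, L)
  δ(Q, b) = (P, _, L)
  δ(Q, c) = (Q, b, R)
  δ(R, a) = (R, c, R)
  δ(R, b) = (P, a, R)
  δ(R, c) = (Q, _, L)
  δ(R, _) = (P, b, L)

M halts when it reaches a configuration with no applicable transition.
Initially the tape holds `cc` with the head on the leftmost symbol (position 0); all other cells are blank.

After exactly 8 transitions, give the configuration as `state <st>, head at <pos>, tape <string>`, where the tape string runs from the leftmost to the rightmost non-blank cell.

state Q, head at 0, tape b_c

P | __[c]c   read c → write c, move L, go to R
R | _[_]cc   read _ → write b, move L, go to P
P | [_]bcc   read _ → write _, move R, go to R
R | _[b]cc   read b → write a, move R, go to P
P | _a[c]c   read c → write c, move L, go to R
R | _[a]cc   read a → write c, move R, go to R
R | _c[c]c   read c → write _, move L, go to Q
Q | _[c]_c   read c → write b, move R, go to Q
Q | _b[_]c
After 8 steps: state Q, head at 0, tape b_c.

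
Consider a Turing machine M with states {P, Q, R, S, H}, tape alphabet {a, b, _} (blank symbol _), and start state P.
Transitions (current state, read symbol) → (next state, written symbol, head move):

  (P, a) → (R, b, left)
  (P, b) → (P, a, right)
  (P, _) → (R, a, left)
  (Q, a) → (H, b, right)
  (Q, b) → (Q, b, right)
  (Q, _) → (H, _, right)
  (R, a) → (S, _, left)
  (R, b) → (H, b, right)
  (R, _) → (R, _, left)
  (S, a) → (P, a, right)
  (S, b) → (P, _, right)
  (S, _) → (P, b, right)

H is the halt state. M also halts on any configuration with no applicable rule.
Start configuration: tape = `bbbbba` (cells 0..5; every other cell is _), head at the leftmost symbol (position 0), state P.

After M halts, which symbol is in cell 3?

P | _[b]bbbba   read b → write a, move right, go to P
P | _a[b]bbba   read b → write a, move right, go to P
P | _aa[b]bba   read b → write a, move right, go to P
P | _aaa[b]ba   read b → write a, move right, go to P
P | _aaaa[b]a   read b → write a, move right, go to P
P | _aaaaa[a]   read a → write b, move left, go to R
R | _aaaa[a]b   read a → write _, move left, go to S
S | _aaa[a]_b   read a → write a, move right, go to P
P | _aaaa[_]b   read _ → write a, move left, go to R
R | _aaa[a]ab   read a → write _, move left, go to S
S | _aa[a]_ab   read a → write a, move right, go to P
P | _aaa[_]ab   read _ → write a, move left, go to R
R | _aa[a]aab   read a → write _, move left, go to S
S | _a[a]_aab   read a → write a, move right, go to P
P | _aa[_]aab   read _ → write a, move left, go to R
R | _a[a]aaab   read a → write _, move left, go to S
S | _[a]_aaab   read a → write a, move right, go to P
P | _a[_]aaab   read _ → write a, move left, go to R
R | _[a]aaaab   read a → write _, move left, go to S
S | [_]_aaaab   read _ → write b, move right, go to P
P | b[_]aaaab   read _ → write a, move left, go to R
R | [b]aaaaab   read b → write b, move right, go to H
H | b[a]aaaab
Cell 3 holds a when M halts.

a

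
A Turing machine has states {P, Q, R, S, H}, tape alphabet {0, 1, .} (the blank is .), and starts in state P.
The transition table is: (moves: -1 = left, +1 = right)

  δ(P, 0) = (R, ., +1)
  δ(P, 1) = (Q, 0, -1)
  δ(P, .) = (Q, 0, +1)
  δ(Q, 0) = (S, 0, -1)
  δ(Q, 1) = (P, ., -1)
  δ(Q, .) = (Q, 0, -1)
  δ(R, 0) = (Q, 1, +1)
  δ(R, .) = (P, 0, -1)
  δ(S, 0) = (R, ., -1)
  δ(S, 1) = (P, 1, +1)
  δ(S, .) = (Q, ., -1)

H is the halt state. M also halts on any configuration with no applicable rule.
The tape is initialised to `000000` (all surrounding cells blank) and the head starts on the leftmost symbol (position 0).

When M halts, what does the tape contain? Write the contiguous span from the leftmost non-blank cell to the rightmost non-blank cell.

1.1.1.0

P | [0]00000..   read 0 → write ., move +1, go to R
R | .[0]0000..   read 0 → write 1, move +1, go to Q
Q | .1[0]000..   read 0 → write 0, move -1, go to S
S | .[1]0000..   read 1 → write 1, move +1, go to P
P | .1[0]000..   read 0 → write ., move +1, go to R
R | .1.[0]00..   read 0 → write 1, move +1, go to Q
Q | .1.1[0]0..   read 0 → write 0, move -1, go to S
S | .1.[1]00..   read 1 → write 1, move +1, go to P
P | .1.1[0]0..   read 0 → write ., move +1, go to R
R | .1.1.[0]..   read 0 → write 1, move +1, go to Q
Q | .1.1.1[.].   read . → write 0, move -1, go to Q
Q | .1.1.[1]0.   read 1 → write ., move -1, go to P
P | .1.1[.].0.   read . → write 0, move +1, go to Q
Q | .1.10[.]0.   read . → write 0, move -1, go to Q
Q | .1.1[0]00.   read 0 → write 0, move -1, go to S
S | .1.[1]000.   read 1 → write 1, move +1, go to P
P | .1.1[0]00.   read 0 → write ., move +1, go to R
R | .1.1.[0]0.   read 0 → write 1, move +1, go to Q
Q | .1.1.1[0].   read 0 → write 0, move -1, go to S
S | .1.1.[1]0.   read 1 → write 1, move +1, go to P
P | .1.1.1[0].   read 0 → write ., move +1, go to R
R | .1.1.1.[.]   read . → write 0, move -1, go to P
P | .1.1.1[.]0   read . → write 0, move +1, go to Q
Q | .1.1.10[0]   read 0 → write 0, move -1, go to S
S | .1.1.1[0]0   read 0 → write ., move -1, go to R
R | .1.1.[1].0
The non-blank tape span at halt is 1.1.1.0.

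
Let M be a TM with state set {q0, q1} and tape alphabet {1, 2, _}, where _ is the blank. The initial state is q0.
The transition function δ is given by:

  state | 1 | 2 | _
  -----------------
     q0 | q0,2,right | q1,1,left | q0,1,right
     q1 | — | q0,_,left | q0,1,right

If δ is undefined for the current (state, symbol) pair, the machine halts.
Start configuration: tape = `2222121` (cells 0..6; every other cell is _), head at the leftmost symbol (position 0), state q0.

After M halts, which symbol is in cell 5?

q0 | _[2]222121   read 2 → write 1, move left, go to q1
q1 | [_]1222121   read _ → write 1, move right, go to q0
q0 | 1[1]222121   read 1 → write 2, move right, go to q0
q0 | 12[2]22121   read 2 → write 1, move left, go to q1
q1 | 1[2]122121   read 2 → write _, move left, go to q0
q0 | [1]_122121   read 1 → write 2, move right, go to q0
q0 | 2[_]122121   read _ → write 1, move right, go to q0
q0 | 21[1]22121   read 1 → write 2, move right, go to q0
q0 | 212[2]2121   read 2 → write 1, move left, go to q1
q1 | 21[2]12121   read 2 → write _, move left, go to q0
q0 | 2[1]_12121   read 1 → write 2, move right, go to q0
q0 | 22[_]12121   read _ → write 1, move right, go to q0
q0 | 221[1]2121   read 1 → write 2, move right, go to q0
q0 | 2212[2]121   read 2 → write 1, move left, go to q1
q1 | 221[2]1121   read 2 → write _, move left, go to q0
q0 | 22[1]_1121   read 1 → write 2, move right, go to q0
q0 | 222[_]1121   read _ → write 1, move right, go to q0
q0 | 2221[1]121   read 1 → write 2, move right, go to q0
q0 | 22212[1]21   read 1 → write 2, move right, go to q0
q0 | 222122[2]1   read 2 → write 1, move left, go to q1
q1 | 22212[2]11   read 2 → write _, move left, go to q0
q0 | 2221[2]_11   read 2 → write 1, move left, go to q1
q1 | 222[1]1_11
Cell 5 holds 1 when M halts.

1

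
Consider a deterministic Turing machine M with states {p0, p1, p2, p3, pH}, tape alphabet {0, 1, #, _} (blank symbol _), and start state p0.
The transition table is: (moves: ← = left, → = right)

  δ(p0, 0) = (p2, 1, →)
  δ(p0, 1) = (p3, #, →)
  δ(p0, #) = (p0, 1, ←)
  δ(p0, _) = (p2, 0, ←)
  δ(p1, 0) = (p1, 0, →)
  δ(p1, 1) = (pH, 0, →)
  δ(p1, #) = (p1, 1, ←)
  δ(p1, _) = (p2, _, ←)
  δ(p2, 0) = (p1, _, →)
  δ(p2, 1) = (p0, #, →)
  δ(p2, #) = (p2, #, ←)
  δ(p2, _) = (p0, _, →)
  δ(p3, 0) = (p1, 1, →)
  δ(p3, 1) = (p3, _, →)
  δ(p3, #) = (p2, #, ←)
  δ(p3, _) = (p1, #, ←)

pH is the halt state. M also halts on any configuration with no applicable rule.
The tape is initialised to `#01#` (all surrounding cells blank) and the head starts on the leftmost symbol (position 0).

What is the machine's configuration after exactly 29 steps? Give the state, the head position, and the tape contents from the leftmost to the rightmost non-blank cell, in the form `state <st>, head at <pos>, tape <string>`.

state p2, head at -3, tape 011#011

state=p0 head=0 tape=___[#]01#_   (p0,#)→(p0,1,←)
state=p0 head=-1 tape=__[_]101#_   (p0,_)→(p2,0,←)
state=p2 head=-2 tape=_[_]0101#_   (p2,_)→(p0,_,→)
state=p0 head=-1 tape=__[0]101#_   (p0,0)→(p2,1,→)
state=p2 head=0 tape=__1[1]01#_   (p2,1)→(p0,#,→)
state=p0 head=1 tape=__1#[0]1#_   (p0,0)→(p2,1,→)
state=p2 head=2 tape=__1#1[1]#_   (p2,1)→(p0,#,→)
state=p0 head=3 tape=__1#1#[#]_   (p0,#)→(p0,1,←)
state=p0 head=2 tape=__1#1[#]1_   (p0,#)→(p0,1,←)
state=p0 head=1 tape=__1#[1]11_   (p0,1)→(p3,#,→)
state=p3 head=2 tape=__1##[1]1_   (p3,1)→(p3,_,→)
state=p3 head=3 tape=__1##_[1]_   (p3,1)→(p3,_,→)
state=p3 head=4 tape=__1##__[_]   (p3,_)→(p1,#,←)
state=p1 head=3 tape=__1##_[_]#   (p1,_)→(p2,_,←)
state=p2 head=2 tape=__1##[_]_#   (p2,_)→(p0,_,→)
state=p0 head=3 tape=__1##_[_]#   (p0,_)→(p2,0,←)
state=p2 head=2 tape=__1##[_]0#   (p2,_)→(p0,_,→)
state=p0 head=3 tape=__1##_[0]#   (p0,0)→(p2,1,→)
state=p2 head=4 tape=__1##_1[#]   (p2,#)→(p2,#,←)
state=p2 head=3 tape=__1##_[1]#   (p2,1)→(p0,#,→)
state=p0 head=4 tape=__1##_#[#]   (p0,#)→(p0,1,←)
state=p0 head=3 tape=__1##_[#]1   (p0,#)→(p0,1,←)
state=p0 head=2 tape=__1##[_]11   (p0,_)→(p2,0,←)
state=p2 head=1 tape=__1#[#]011   (p2,#)→(p2,#,←)
state=p2 head=0 tape=__1[#]#011   (p2,#)→(p2,#,←)
state=p2 head=-1 tape=__[1]##011   (p2,1)→(p0,#,→)
state=p0 head=0 tape=__#[#]#011   (p0,#)→(p0,1,←)
state=p0 head=-1 tape=__[#]1#011   (p0,#)→(p0,1,←)
state=p0 head=-2 tape=_[_]11#011   (p0,_)→(p2,0,←)
state=p2 head=-3 tape=[_]011#011
After 29 steps: state p2, head at -3, tape 011#011.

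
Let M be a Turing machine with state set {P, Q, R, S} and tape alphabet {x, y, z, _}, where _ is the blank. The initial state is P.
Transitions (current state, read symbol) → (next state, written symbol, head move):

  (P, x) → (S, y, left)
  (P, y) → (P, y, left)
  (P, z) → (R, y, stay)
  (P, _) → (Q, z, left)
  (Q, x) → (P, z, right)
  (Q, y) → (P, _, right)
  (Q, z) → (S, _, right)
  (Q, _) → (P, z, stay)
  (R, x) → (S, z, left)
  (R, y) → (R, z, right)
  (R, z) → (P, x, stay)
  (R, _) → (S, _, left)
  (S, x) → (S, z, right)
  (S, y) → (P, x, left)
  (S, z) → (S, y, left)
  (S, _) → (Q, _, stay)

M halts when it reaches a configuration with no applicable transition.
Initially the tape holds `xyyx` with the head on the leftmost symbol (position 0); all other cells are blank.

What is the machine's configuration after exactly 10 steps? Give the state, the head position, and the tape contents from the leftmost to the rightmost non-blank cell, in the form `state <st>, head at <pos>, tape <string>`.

P | _[x]yyx   read x → write y, move left, go to S
S | [_]yyyx   read _ → write _, move stay, go to Q
Q | [_]yyyx   read _ → write z, move stay, go to P
P | [z]yyyx   read z → write y, move stay, go to R
R | [y]yyyx   read y → write z, move right, go to R
R | z[y]yyx   read y → write z, move right, go to R
R | zz[y]yx   read y → write z, move right, go to R
R | zzz[y]x   read y → write z, move right, go to R
R | zzzz[x]   read x → write z, move left, go to S
S | zzz[z]z   read z → write y, move left, go to S
S | zz[z]yz
After 10 steps: state S, head at 1, tape zzzyz.

state S, head at 1, tape zzzyz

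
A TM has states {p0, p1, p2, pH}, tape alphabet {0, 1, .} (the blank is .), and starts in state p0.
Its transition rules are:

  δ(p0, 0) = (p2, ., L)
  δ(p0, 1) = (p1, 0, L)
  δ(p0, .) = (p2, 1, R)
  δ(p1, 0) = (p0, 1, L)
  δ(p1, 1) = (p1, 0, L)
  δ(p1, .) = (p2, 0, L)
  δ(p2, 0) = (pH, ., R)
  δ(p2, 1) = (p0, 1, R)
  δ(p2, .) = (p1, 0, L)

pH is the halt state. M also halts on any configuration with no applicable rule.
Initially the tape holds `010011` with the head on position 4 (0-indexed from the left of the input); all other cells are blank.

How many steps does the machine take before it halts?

p0 | .0100[1]1..   read 1 → write 0, move L, go to p1
p1 | .010[0]01..   read 0 → write 1, move L, go to p0
p0 | .01[0]101..   read 0 → write ., move L, go to p2
p2 | .0[1].101..   read 1 → write 1, move R, go to p0
p0 | .01[.]101..   read . → write 1, move R, go to p2
p2 | .011[1]01..   read 1 → write 1, move R, go to p0
p0 | .0111[0]1..   read 0 → write ., move L, go to p2
p2 | .011[1].1..   read 1 → write 1, move R, go to p0
p0 | .0111[.]1..   read . → write 1, move R, go to p2
p2 | .01111[1]..   read 1 → write 1, move R, go to p0
p0 | .011111[.].   read . → write 1, move R, go to p2
p2 | .0111111[.]   read . → write 0, move L, go to p1
p1 | .011111[1]0   read 1 → write 0, move L, go to p1
p1 | .01111[1]00   read 1 → write 0, move L, go to p1
p1 | .0111[1]000   read 1 → write 0, move L, go to p1
p1 | .011[1]0000   read 1 → write 0, move L, go to p1
p1 | .01[1]00000   read 1 → write 0, move L, go to p1
p1 | .0[1]000000   read 1 → write 0, move L, go to p1
p1 | .[0]0000000   read 0 → write 1, move L, go to p0
p0 | [.]10000000   read . → write 1, move R, go to p2
p2 | 1[1]0000000   read 1 → write 1, move R, go to p0
p0 | 11[0]000000   read 0 → write ., move L, go to p2
p2 | 1[1].000000   read 1 → write 1, move R, go to p0
p0 | 11[.]000000   read . → write 1, move R, go to p2
p2 | 111[0]00000   read 0 → write ., move R, go to pH
pH | 111.[0]0000
M halts after 25 transitions.

25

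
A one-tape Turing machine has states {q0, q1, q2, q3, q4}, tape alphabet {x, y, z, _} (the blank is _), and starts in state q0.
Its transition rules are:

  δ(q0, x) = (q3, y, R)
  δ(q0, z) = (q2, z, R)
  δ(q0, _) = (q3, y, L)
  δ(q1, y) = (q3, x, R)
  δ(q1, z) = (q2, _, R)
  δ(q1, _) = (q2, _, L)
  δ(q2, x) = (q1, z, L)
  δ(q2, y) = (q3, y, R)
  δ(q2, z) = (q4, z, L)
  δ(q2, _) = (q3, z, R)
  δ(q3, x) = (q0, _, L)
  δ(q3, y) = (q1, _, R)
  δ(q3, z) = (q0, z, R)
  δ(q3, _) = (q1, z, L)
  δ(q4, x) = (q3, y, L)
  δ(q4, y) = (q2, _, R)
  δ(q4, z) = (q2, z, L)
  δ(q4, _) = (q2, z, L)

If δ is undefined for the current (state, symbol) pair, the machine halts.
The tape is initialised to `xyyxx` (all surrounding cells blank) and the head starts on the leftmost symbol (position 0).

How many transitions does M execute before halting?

14

state=q0 head=0 tape=[x]yyxx__   (q0,x)→(q3,y,R)
state=q3 head=1 tape=y[y]yxx__   (q3,y)→(q1,_,R)
state=q1 head=2 tape=y_[y]xx__   (q1,y)→(q3,x,R)
state=q3 head=3 tape=y_x[x]x__   (q3,x)→(q0,_,L)
state=q0 head=2 tape=y_[x]_x__   (q0,x)→(q3,y,R)
state=q3 head=3 tape=y_y[_]x__   (q3,_)→(q1,z,L)
state=q1 head=2 tape=y_[y]zx__   (q1,y)→(q3,x,R)
state=q3 head=3 tape=y_x[z]x__   (q3,z)→(q0,z,R)
state=q0 head=4 tape=y_xz[x]__   (q0,x)→(q3,y,R)
state=q3 head=5 tape=y_xzy[_]_   (q3,_)→(q1,z,L)
state=q1 head=4 tape=y_xz[y]z_   (q1,y)→(q3,x,R)
state=q3 head=5 tape=y_xzx[z]_   (q3,z)→(q0,z,R)
state=q0 head=6 tape=y_xzxz[_]   (q0,_)→(q3,y,L)
state=q3 head=5 tape=y_xzx[z]y   (q3,z)→(q0,z,R)
state=q0 head=6 tape=y_xzxz[y]
M halts after 14 transitions.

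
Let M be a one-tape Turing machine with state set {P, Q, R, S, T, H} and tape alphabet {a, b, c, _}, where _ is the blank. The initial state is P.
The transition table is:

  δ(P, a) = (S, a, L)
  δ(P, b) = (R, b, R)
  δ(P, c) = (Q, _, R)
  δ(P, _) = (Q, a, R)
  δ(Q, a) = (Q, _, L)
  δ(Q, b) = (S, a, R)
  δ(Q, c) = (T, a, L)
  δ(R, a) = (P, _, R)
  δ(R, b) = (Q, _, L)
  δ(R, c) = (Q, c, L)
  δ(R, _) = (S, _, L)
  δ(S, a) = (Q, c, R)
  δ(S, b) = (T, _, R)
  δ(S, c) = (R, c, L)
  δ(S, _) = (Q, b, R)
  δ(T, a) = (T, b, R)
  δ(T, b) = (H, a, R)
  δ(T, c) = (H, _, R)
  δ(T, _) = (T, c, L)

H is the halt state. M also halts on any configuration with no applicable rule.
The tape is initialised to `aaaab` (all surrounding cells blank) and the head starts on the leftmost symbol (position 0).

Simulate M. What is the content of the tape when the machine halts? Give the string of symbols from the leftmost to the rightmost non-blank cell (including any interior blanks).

state=P head=0 tape=_[a]aaab__   (P,a)→(S,a,L)
state=S head=-1 tape=[_]aaaab__   (S,_)→(Q,b,R)
state=Q head=0 tape=b[a]aaab__   (Q,a)→(Q,_,L)
state=Q head=-1 tape=[b]_aaab__   (Q,b)→(S,a,R)
state=S head=0 tape=a[_]aaab__   (S,_)→(Q,b,R)
state=Q head=1 tape=ab[a]aab__   (Q,a)→(Q,_,L)
state=Q head=0 tape=a[b]_aab__   (Q,b)→(S,a,R)
state=S head=1 tape=aa[_]aab__   (S,_)→(Q,b,R)
state=Q head=2 tape=aab[a]ab__   (Q,a)→(Q,_,L)
state=Q head=1 tape=aa[b]_ab__   (Q,b)→(S,a,R)
state=S head=2 tape=aaa[_]ab__   (S,_)→(Q,b,R)
state=Q head=3 tape=aaab[a]b__   (Q,a)→(Q,_,L)
state=Q head=2 tape=aaa[b]_b__   (Q,b)→(S,a,R)
state=S head=3 tape=aaaa[_]b__   (S,_)→(Q,b,R)
state=Q head=4 tape=aaaab[b]__   (Q,b)→(S,a,R)
state=S head=5 tape=aaaaba[_]_   (S,_)→(Q,b,R)
state=Q head=6 tape=aaaabab[_]
The non-blank tape span at halt is aaaabab.

aaaabab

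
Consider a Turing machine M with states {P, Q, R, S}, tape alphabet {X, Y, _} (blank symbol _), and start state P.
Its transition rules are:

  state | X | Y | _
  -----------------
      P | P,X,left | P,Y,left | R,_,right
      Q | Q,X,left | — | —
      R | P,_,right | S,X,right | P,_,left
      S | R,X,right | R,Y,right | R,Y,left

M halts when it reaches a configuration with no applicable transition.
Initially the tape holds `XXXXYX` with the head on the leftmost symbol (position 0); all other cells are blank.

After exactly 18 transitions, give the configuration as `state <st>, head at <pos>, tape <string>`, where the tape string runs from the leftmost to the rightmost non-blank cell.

state P, head at 4, tape XX

P | _[X]XXXYX_   read X → write X, move left, go to P
P | [_]XXXXYX_   read _ → write _, move right, go to R
R | _[X]XXXYX_   read X → write _, move right, go to P
P | __[X]XXYX_   read X → write X, move left, go to P
P | _[_]XXXYX_   read _ → write _, move right, go to R
R | __[X]XXYX_   read X → write _, move right, go to P
P | ___[X]XYX_   read X → write X, move left, go to P
P | __[_]XXYX_   read _ → write _, move right, go to R
R | ___[X]XYX_   read X → write _, move right, go to P
P | ____[X]YX_   read X → write X, move left, go to P
P | ___[_]XYX_   read _ → write _, move right, go to R
R | ____[X]YX_   read X → write _, move right, go to P
P | _____[Y]X_   read Y → write Y, move left, go to P
P | ____[_]YX_   read _ → write _, move right, go to R
R | _____[Y]X_   read Y → write X, move right, go to S
S | _____X[X]_   read X → write X, move right, go to R
R | _____XX[_]   read _ → write _, move left, go to P
P | _____X[X]_   read X → write X, move left, go to P
P | _____[X]X_
After 18 steps: state P, head at 4, tape XX.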